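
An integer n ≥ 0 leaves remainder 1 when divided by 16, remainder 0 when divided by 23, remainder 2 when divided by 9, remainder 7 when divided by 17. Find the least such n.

The moduli are pairwise coprime; M = 16·23·9·17 = 56304.
M/16 = 3519; 3519 ≡ 15 (mod 16); 15·15 ≡ 1, so inverse 15.
M/23 = 2448; 2448 ≡ 10 (mod 23); 10·7 ≡ 1, so inverse 7.
M/9 = 6256; 6256 ≡ 1 (mod 9), inverse 1.
M/17 = 3312; 3312 ≡ 14 (mod 17); 14·11 ≡ 1, so inverse 11.
n ≡ 1·3519·15 + 0·2448·7 + 2·6256·1 + 7·3312·11 = 320321.
320321 mod 56304 = 38801.

38801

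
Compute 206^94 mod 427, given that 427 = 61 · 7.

Mod 61: 206 ≡ 23; by Fermat, exponent reduces to 94 mod 60 = 34; 23^34 ≡ 27 (mod 61).
Mod 7: 206 ≡ 3; by Fermat, exponent reduces to 94 mod 6 = 4; 3^4 ≡ 4 (mod 7).
Combine by CRT: x ≡ 27 (mod 61), x ≡ 4 (mod 7) ⇒ x ≡ 88 (mod 427).

88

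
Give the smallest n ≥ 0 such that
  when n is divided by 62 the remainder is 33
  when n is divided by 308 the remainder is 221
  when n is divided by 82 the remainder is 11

gcd(62, 308) = 2 and 2 | (221 − 33), so the pair is consistent; merging gives n ≡ 529 (mod 9548), where 9548 = lcm(62, 308).
gcd(9548, 82) = 2 and 2 | (11 − 529), so the pair is consistent; merging gives n ≡ 363353 (mod 391468), where 391468 = lcm(9548, 82).
The solution is unique modulo lcm(62, 308, 82) = 391468.

363353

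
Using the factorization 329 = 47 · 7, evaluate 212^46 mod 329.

142

Mod 47: 212 ≡ 24; since 46 | 46, by Fermat 24^46 ≡ 1 (mod 47).
Mod 7: 212 ≡ 2; by Fermat, exponent reduces to 46 mod 6 = 4; 2^4 ≡ 2 (mod 7).
Combine by CRT: x ≡ 1 (mod 47), x ≡ 2 (mod 7) ⇒ x ≡ 142 (mod 329).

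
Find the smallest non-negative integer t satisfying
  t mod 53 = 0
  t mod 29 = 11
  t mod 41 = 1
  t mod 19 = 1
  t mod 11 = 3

9090931

The moduli are pairwise coprime; N = 53·29·41·19·11 = 13170553.
N/53 = 248501; 248501 ≡ 37 (mod 53); 37·43 ≡ 1, so inverse 43.
N/29 = 454157; 454157 ≡ 17 (mod 29); 17·12 ≡ 1, so inverse 12.
N/41 = 321233; 321233 ≡ 39 (mod 41); 39·20 ≡ 1, so inverse 20.
N/19 = 693187; 693187 ≡ 10 (mod 19); 10·2 ≡ 1, so inverse 2.
N/11 = 1197323; 1197323 ≡ 6 (mod 11); 6·2 ≡ 1, so inverse 2.
t ≡ 0·248501·43 + 11·454157·12 + 1·321233·20 + 1·693187·2 + 3·1197323·2 = 74943696.
74943696 mod 13170553 = 9090931.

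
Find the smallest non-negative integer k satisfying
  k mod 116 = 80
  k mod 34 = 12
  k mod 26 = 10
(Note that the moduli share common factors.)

21772

Combine the congruences pairwise.
gcd(116, 34) = 2 and 2 | (12 − 80), so the pair is consistent; merging gives k ≡ 80 (mod 1972), where 1972 = lcm(116, 34).
gcd(1972, 26) = 2 and 2 | (10 − 80), so the pair is consistent; merging gives k ≡ 21772 (mod 25636), where 25636 = lcm(1972, 26).
The solution is unique modulo lcm(116, 34, 26) = 25636.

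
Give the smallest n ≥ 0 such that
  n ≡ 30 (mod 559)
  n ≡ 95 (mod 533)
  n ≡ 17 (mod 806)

1067161

gcd(559, 533) = 13 and 13 | (95 − 30), so the pair is consistent; merging gives n ≡ 12887 (mod 22919), where 22919 = lcm(559, 533).
gcd(22919, 806) = 13 and 13 | (17 − 12887), so the pair is consistent; merging gives n ≡ 1067161 (mod 1420978), where 1420978 = lcm(22919, 806).
The solution is unique modulo lcm(559, 533, 806) = 1420978.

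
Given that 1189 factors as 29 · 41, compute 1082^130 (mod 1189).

616

Mod 29: 1082 ≡ 9; by Fermat, exponent reduces to 130 mod 28 = 18; 9^18 ≡ 7 (mod 29).
Mod 41: 1082 ≡ 16; by Fermat, exponent reduces to 130 mod 40 = 10; 16^10 ≡ 1 (mod 41).
Combine by CRT: x ≡ 7 (mod 29), x ≡ 1 (mod 41) ⇒ x ≡ 616 (mod 1189).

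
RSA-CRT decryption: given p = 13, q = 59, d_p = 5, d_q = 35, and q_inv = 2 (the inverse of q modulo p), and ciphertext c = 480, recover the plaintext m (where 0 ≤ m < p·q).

701

m₁ = c^(d_p) mod p: c ≡ 12 (mod 13), and 12^5 mod 13 = 12.
m₂ = c^(d_q) mod q: c ≡ 8 (mod 59), and 8^35 mod 59 = 52.
h = q_inv·(m₁ − m₂) mod p = 2·(12 − 52) mod 13 = 11.
m = m₂ + h·q = 52 + 11·59 = 701.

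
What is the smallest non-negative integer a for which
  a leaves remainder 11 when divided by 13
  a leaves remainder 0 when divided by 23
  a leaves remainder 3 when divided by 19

3404

The moduli are pairwise coprime; N = 13·23·19 = 5681.
N/13 = 437; 437 ≡ 8 (mod 13); 8·5 ≡ 1, so inverse 5.
N/23 = 247; 247 ≡ 17 (mod 23); 17·19 ≡ 1, so inverse 19.
N/19 = 299; 299 ≡ 14 (mod 19); 14·15 ≡ 1, so inverse 15.
a ≡ 11·437·5 + 0·247·19 + 3·299·15 = 37490.
37490 mod 5681 = 3404.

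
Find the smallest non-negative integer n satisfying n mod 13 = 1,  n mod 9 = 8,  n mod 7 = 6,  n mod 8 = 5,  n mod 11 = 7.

18773

The moduli are pairwise coprime; M = 13·9·7·8·11 = 72072.
M/13 = 5544; 5544 ≡ 6 (mod 13); 6·11 ≡ 1, so inverse 11.
M/9 = 8008; 8008 ≡ 7 (mod 9); 7·4 ≡ 1, so inverse 4.
M/7 = 10296; 10296 ≡ 6 (mod 7); 6·6 ≡ 1, so inverse 6.
M/8 = 9009; 9009 ≡ 1 (mod 8), inverse 1.
M/11 = 6552; 6552 ≡ 7 (mod 11); 7·8 ≡ 1, so inverse 8.
n ≡ 1·5544·11 + 8·8008·4 + 6·10296·6 + 5·9009·1 + 7·6552·8 = 1099853.
1099853 mod 72072 = 18773.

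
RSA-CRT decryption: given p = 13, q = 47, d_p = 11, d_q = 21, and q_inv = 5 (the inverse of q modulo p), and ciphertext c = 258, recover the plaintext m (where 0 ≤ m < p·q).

513

m₁ = c^(d_p) mod p: c ≡ 11 (mod 13), and 11^11 mod 13 = 6.
m₂ = c^(d_q) mod q: c ≡ 23 (mod 47), and 23^21 mod 47 = 43.
h = q_inv·(m₁ − m₂) mod p = 5·(6 − 43) mod 13 = 10.
m = m₂ + h·q = 43 + 10·47 = 513.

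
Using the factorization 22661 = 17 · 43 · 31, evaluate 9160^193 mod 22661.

Mod 17: 9160 ≡ 14; by Fermat, exponent reduces to 193 mod 16 = 1; 14^1 ≡ 14 (mod 17).
Mod 43: 9160 ≡ 1; by Fermat, exponent reduces to 193 mod 42 = 25; 1^25 ≡ 1 (mod 43).
Mod 31: 9160 ≡ 15; by Fermat, exponent reduces to 193 mod 30 = 13; 15^13 ≡ 27 (mod 31).
Combine by CRT: x ≡ 14 (mod 17), x ≡ 1 (mod 43), x ≡ 27 (mod 31) ⇒ x ≡ 17201 (mod 22661).

17201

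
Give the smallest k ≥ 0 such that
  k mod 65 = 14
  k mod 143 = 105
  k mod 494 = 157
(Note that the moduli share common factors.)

Combine the congruences pairwise.
gcd(65, 143) = 13 and 13 | (105 − 14), so the pair is consistent; merging gives k ≡ 534 (mod 715), where 715 = lcm(65, 143).
gcd(715, 494) = 13 and 13 | (157 − 534), so the pair is consistent; merging gives k ≡ 4109 (mod 27170), where 27170 = lcm(715, 494).
The solution is unique modulo lcm(65, 143, 494) = 27170.

4109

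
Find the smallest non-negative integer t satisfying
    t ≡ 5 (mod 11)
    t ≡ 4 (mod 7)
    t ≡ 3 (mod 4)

The moduli are pairwise coprime; N = 11·7·4 = 308.
N/11 = 28; 28 ≡ 6 (mod 11); 6·2 ≡ 1, so inverse 2.
N/7 = 44; 44 ≡ 2 (mod 7); 2·4 ≡ 1, so inverse 4.
N/4 = 77; 77 ≡ 1 (mod 4), inverse 1.
t ≡ 5·28·2 + 4·44·4 + 3·77·1 = 1215.
1215 mod 308 = 291.

291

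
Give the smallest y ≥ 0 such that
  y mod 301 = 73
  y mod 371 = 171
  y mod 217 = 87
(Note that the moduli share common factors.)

Combine the congruences pairwise.
gcd(301, 371) = 7 and 7 | (171 − 73), so the pair is consistent; merging gives y ≡ 12414 (mod 15953), where 15953 = lcm(301, 371).
gcd(15953, 217) = 7 and 7 | (87 − 12414), so the pair is consistent; merging gives y ≡ 203850 (mod 494543), where 494543 = lcm(15953, 217).
The solution is unique modulo lcm(301, 371, 217) = 494543.

203850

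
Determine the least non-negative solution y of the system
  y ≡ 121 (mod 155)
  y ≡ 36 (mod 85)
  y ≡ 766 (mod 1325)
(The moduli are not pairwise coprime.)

585091

gcd(155, 85) = 5 and 5 | (36 − 121), so the pair is consistent; merging gives y ≡ 121 (mod 2635), where 2635 = lcm(155, 85).
gcd(2635, 1325) = 5 and 5 | (766 − 121), so the pair is consistent; merging gives y ≡ 585091 (mod 698275), where 698275 = lcm(2635, 1325).
The solution is unique modulo lcm(155, 85, 1325) = 698275.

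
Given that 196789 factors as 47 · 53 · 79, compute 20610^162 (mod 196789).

124433

Mod 47: 20610 ≡ 24; by Fermat, exponent reduces to 162 mod 46 = 24; 24^24 ≡ 24 (mod 47).
Mod 53: 20610 ≡ 46; by Fermat, exponent reduces to 162 mod 52 = 6; 46^6 ≡ 42 (mod 53).
Mod 79: 20610 ≡ 70; by Fermat, exponent reduces to 162 mod 78 = 6; 70^6 ≡ 8 (mod 79).
Combine by CRT: x ≡ 24 (mod 47), x ≡ 42 (mod 53), x ≡ 8 (mod 79) ⇒ x ≡ 124433 (mod 196789).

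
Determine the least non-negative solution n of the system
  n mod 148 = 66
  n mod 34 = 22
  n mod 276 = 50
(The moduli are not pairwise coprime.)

gcd(148, 34) = 2 and 2 | (22 − 66), so the pair is consistent; merging gives n ≡ 362 (mod 2516), where 2516 = lcm(148, 34).
gcd(2516, 276) = 4 and 4 | (50 − 362), so the pair is consistent; merging gives n ≡ 106034 (mod 173604), where 173604 = lcm(2516, 276).
The solution is unique modulo lcm(148, 34, 276) = 173604.

106034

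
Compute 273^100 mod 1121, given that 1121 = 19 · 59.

45

Mod 19: 273 ≡ 7; by Fermat, exponent reduces to 100 mod 18 = 10; 7^10 ≡ 7 (mod 19).
Mod 59: 273 ≡ 37; by Fermat, exponent reduces to 100 mod 58 = 42; 37^42 ≡ 45 (mod 59).
Combine by CRT: x ≡ 7 (mod 19), x ≡ 45 (mod 59) ⇒ x ≡ 45 (mod 1121).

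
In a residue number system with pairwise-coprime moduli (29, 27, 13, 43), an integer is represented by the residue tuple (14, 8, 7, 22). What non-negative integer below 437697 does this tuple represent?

The moduli are pairwise coprime; N = 29·27·13·43 = 437697.
N/29 = 15093; 15093 ≡ 13 (mod 29); 13·9 ≡ 1, so inverse 9.
N/27 = 16211; 16211 ≡ 11 (mod 27); 11·5 ≡ 1, so inverse 5.
N/13 = 33669; 33669 ≡ 12 (mod 13); 12·12 ≡ 1, so inverse 12.
N/43 = 10179; 10179 ≡ 31 (mod 43); 31·25 ≡ 1, so inverse 25.
x ≡ 14·15093·9 + 8·16211·5 + 7·33669·12 + 22·10179·25 = 10976804.
10976804 mod 437697 = 34379.

34379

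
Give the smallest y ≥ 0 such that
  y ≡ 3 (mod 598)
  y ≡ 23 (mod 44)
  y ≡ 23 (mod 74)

193755

gcd(598, 44) = 2 and 2 | (23 − 3), so the pair is consistent; merging gives y ≡ 9571 (mod 13156), where 13156 = lcm(598, 44).
gcd(13156, 74) = 2 and 2 | (23 − 9571), so the pair is consistent; merging gives y ≡ 193755 (mod 486772), where 486772 = lcm(13156, 74).
The solution is unique modulo lcm(598, 44, 74) = 486772.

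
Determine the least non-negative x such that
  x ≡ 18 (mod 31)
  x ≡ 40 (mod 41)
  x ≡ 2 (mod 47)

The moduli are pairwise coprime; N = 31·41·47 = 59737.
N/31 = 1927; 1927 ≡ 5 (mod 31); 5·25 ≡ 1, so inverse 25.
N/41 = 1457; 1457 ≡ 22 (mod 41); 22·28 ≡ 1, so inverse 28.
N/47 = 1271; 1271 ≡ 2 (mod 47); 2·24 ≡ 1, so inverse 24.
x ≡ 18·1927·25 + 40·1457·28 + 2·1271·24 = 2559998.
2559998 mod 59737 = 51044.

51044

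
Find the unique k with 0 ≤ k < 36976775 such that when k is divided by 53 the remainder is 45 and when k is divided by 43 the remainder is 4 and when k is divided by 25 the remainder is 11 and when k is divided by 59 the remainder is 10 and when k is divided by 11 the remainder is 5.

16460361

From k ≡ 45 (mod 53) write k = 45 + 53t. Substituting into k ≡ 4 (mod 43) gives 53t ≡ 2 (mod 43), and since 10⁻¹ ≡ 13 (mod 43), t ≡ 26. Hence k ≡ 45 + 53·26 = 1423 (mod 2279).
From k ≡ 1423 (mod 2279) write k = 1423 + 2279t. Substituting into k ≡ 11 (mod 25) gives 2279t ≡ 13 (mod 25), and since 4⁻¹ ≡ 19 (mod 25), t ≡ 22. Hence k ≡ 1423 + 2279·22 = 51561 (mod 56975).
From k ≡ 51561 (mod 56975) write k = 51561 + 56975t. Substituting into k ≡ 10 (mod 59) gives 56975t ≡ 15 (mod 59), and since 40⁻¹ ≡ 31 (mod 59), t ≡ 52. Hence k ≡ 51561 + 56975·52 = 3014261 (mod 3361525).
From k ≡ 3014261 (mod 3361525) write k = 3014261 + 3361525t. Substituting into k ≡ 5 (mod 11) gives 3361525t ≡ 8 (mod 11), and since 2⁻¹ ≡ 6 (mod 11), t ≡ 4. Hence k ≡ 3014261 + 3361525·4 = 16460361 (mod 36976775).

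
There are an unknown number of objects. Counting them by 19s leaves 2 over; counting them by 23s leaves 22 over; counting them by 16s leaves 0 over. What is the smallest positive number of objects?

3840

The moduli are pairwise coprime; M = 19·23·16 = 6992.
M/19 = 368; 368 ≡ 7 (mod 19); 7·11 ≡ 1, so inverse 11.
M/23 = 304; 304 ≡ 5 (mod 23); 5·14 ≡ 1, so inverse 14.
M/16 = 437; 437 ≡ 5 (mod 16); 5·13 ≡ 1, so inverse 13.
N ≡ 2·368·11 + 22·304·14 + 0·437·13 = 101728.
101728 mod 6992 = 3840.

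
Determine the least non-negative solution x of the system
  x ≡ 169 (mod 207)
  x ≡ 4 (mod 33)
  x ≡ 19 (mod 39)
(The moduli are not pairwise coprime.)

7000

Combine the congruences pairwise.
gcd(207, 33) = 3 and 3 | (4 − 169), so the pair is consistent; merging gives x ≡ 169 (mod 2277), where 2277 = lcm(207, 33).
gcd(2277, 39) = 3 and 3 | (19 − 169), so the pair is consistent; merging gives x ≡ 7000 (mod 29601), where 29601 = lcm(2277, 39).
The solution is unique modulo lcm(207, 33, 39) = 29601.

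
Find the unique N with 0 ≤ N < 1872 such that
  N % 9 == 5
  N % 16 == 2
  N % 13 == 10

From N ≡ 5 (mod 9) write N = 5 + 9t. Substituting into N ≡ 2 (mod 16) gives 9t ≡ 13 (mod 16), and since 9⁻¹ ≡ 9 (mod 16), t ≡ 5. Hence N ≡ 5 + 9·5 = 50 (mod 144).
From N ≡ 50 (mod 144) write N = 50 + 144t. Substituting into N ≡ 10 (mod 13) gives 144t ≡ 12 (mod 13), and since 1⁻¹ ≡ 1 (mod 13), t ≡ 12. Hence N ≡ 50 + 144·12 = 1778 (mod 1872).

1778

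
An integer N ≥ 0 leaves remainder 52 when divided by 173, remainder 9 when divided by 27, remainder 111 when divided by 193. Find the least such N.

The moduli are pairwise coprime; M = 173·27·193 = 901503.
M/173 = 5211; 5211 ≡ 21 (mod 173); 21·33 ≡ 1, so inverse 33.
M/27 = 33389; 33389 ≡ 17 (mod 27); 17·8 ≡ 1, so inverse 8.
M/193 = 4671; 4671 ≡ 39 (mod 193); 39·99 ≡ 1, so inverse 99.
N ≡ 52·5211·33 + 9·33389·8 + 111·4671·99 = 62675703.
62675703 mod 901503 = 471996.

471996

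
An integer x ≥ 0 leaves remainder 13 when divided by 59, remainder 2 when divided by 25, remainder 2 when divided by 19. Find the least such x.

20427

Combine the congruences pairwise.
From x ≡ 13 (mod 59) write x = 13 + 59t. Substituting into x ≡ 2 (mod 25) gives 59t ≡ 14 (mod 25), and since 9⁻¹ ≡ 14 (mod 25), t ≡ 21. Hence x ≡ 13 + 59·21 = 1252 (mod 1475).
From x ≡ 1252 (mod 1475) write x = 1252 + 1475t. Substituting into x ≡ 2 (mod 19) gives 1475t ≡ 4 (mod 19), and since 12⁻¹ ≡ 8 (mod 19), t ≡ 13. Hence x ≡ 1252 + 1475·13 = 20427 (mod 28025).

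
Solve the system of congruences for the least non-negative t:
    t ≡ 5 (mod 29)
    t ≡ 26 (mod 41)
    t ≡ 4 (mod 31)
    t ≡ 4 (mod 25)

710679

Combine the congruences pairwise.
From t ≡ 5 (mod 29) write t = 5 + 29s. Substituting into t ≡ 26 (mod 41) gives 29s ≡ 21 (mod 41), and since 29⁻¹ ≡ 17 (mod 41), s ≡ 29. Hence t ≡ 5 + 29·29 = 846 (mod 1189).
From t ≡ 846 (mod 1189) write t = 846 + 1189s. Substituting into t ≡ 4 (mod 31) gives 1189s ≡ 26 (mod 31), and since 11⁻¹ ≡ 17 (mod 31), s ≡ 8. Hence t ≡ 846 + 1189·8 = 10358 (mod 36859).
From t ≡ 10358 (mod 36859) write t = 10358 + 36859s. Substituting into t ≡ 4 (mod 25) gives 36859s ≡ 21 (mod 25), and since 9⁻¹ ≡ 14 (mod 25), s ≡ 19. Hence t ≡ 10358 + 36859·19 = 710679 (mod 921475).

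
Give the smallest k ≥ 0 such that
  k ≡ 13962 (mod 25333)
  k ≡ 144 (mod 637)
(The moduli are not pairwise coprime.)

89961

gcd(25333, 637) = 49 and 49 | (144 − 13962), so the pair is consistent; merging gives k ≡ 89961 (mod 329329), where 329329 = lcm(25333, 637).
The solution is unique modulo lcm(25333, 637) = 329329.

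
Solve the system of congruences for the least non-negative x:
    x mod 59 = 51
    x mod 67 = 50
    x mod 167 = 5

219944

Combine the congruences pairwise.
From x ≡ 51 (mod 59) write x = 51 + 59t. Substituting into x ≡ 50 (mod 67) gives 59t ≡ 66 (mod 67), and since 59⁻¹ ≡ 25 (mod 67), t ≡ 42. Hence x ≡ 51 + 59·42 = 2529 (mod 3953).
From x ≡ 2529 (mod 3953) write x = 2529 + 3953t. Substituting into x ≡ 5 (mod 167) gives 3953t ≡ 148 (mod 167), and since 112⁻¹ ≡ 85 (mod 167), t ≡ 55. Hence x ≡ 2529 + 3953·55 = 219944 (mod 660151).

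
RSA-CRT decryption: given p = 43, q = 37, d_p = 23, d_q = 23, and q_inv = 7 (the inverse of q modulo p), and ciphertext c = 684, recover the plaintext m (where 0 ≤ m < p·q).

1317

m₁ = c^(d_p) mod p: c ≡ 39 (mod 43), and 39^23 mod 43 = 27.
m₂ = c^(d_q) mod q: c ≡ 18 (mod 37), and 18^23 mod 37 = 22.
h = q_inv·(m₁ − m₂) mod p = 7·(27 − 22) mod 43 = 35.
m = m₂ + h·q = 22 + 35·37 = 1317.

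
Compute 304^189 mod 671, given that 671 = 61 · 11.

Mod 61: 304 ≡ 60; by Fermat, exponent reduces to 189 mod 60 = 9; 60^9 ≡ 60 (mod 61).
Mod 11: 304 ≡ 7; by Fermat, exponent reduces to 189 mod 10 = 9; 7^9 ≡ 8 (mod 11).
Combine by CRT: x ≡ 60 (mod 61), x ≡ 8 (mod 11) ⇒ x ≡ 426 (mod 671).

426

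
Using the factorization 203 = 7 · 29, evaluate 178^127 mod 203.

Mod 7: 178 ≡ 3; by Fermat, exponent reduces to 127 mod 6 = 1; 3^1 ≡ 3 (mod 7).
Mod 29: 178 ≡ 4; by Fermat, exponent reduces to 127 mod 28 = 15; 4^15 ≡ 4 (mod 29).
Combine by CRT: x ≡ 3 (mod 7), x ≡ 4 (mod 29) ⇒ x ≡ 178 (mod 203).

178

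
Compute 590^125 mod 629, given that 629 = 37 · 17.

Mod 37: 590 ≡ 35; by Fermat, exponent reduces to 125 mod 36 = 17; 35^17 ≡ 19 (mod 37).
Mod 17: 590 ≡ 12; by Fermat, exponent reduces to 125 mod 16 = 13; 12^13 ≡ 14 (mod 17).
Combine by CRT: x ≡ 19 (mod 37), x ≡ 14 (mod 17) ⇒ x ≡ 167 (mod 629).

167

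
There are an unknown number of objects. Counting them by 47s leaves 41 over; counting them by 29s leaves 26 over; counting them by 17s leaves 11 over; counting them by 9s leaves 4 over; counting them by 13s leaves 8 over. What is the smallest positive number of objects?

1275997

Combine the congruences pairwise.
From N ≡ 41 (mod 47) write N = 41 + 47t. Substituting into N ≡ 26 (mod 29) gives 47t ≡ 14 (mod 29), and since 18⁻¹ ≡ 21 (mod 29), t ≡ 4. Hence N ≡ 41 + 47·4 = 229 (mod 1363).
From N ≡ 229 (mod 1363) write N = 229 + 1363t. Substituting into N ≡ 11 (mod 17) gives 1363t ≡ 3 (mod 17), and since 3⁻¹ ≡ 6 (mod 17), t ≡ 1. Hence N ≡ 229 + 1363·1 = 1592 (mod 23171).
From N ≡ 1592 (mod 23171) write N = 1592 + 23171t. Substituting into N ≡ 4 (mod 9) gives 23171t ≡ 5 (mod 9), and since 5⁻¹ ≡ 2 (mod 9), t ≡ 1. Hence N ≡ 1592 + 23171·1 = 24763 (mod 208539).
From N ≡ 24763 (mod 208539) write N = 24763 + 208539t. Substituting into N ≡ 8 (mod 13) gives 208539t ≡ 10 (mod 13), and since 6⁻¹ ≡ 11 (mod 13), t ≡ 6. Hence N ≡ 24763 + 208539·6 = 1275997 (mod 2711007).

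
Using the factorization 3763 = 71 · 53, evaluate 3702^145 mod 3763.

1949

Mod 71: 3702 ≡ 10; by Fermat, exponent reduces to 145 mod 70 = 5; 10^5 ≡ 32 (mod 71).
Mod 53: 3702 ≡ 45; by Fermat, exponent reduces to 145 mod 52 = 41; 45^41 ≡ 41 (mod 53).
Combine by CRT: x ≡ 32 (mod 71), x ≡ 41 (mod 53) ⇒ x ≡ 1949 (mod 3763).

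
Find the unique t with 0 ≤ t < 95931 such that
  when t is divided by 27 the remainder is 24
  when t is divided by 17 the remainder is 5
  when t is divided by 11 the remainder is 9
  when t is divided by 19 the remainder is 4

48948

The moduli are pairwise coprime; N = 27·17·11·19 = 95931.
N/27 = 3553; 3553 ≡ 16 (mod 27); 16·22 ≡ 1, so inverse 22.
N/17 = 5643; 5643 ≡ 16 (mod 17); 16·16 ≡ 1, so inverse 16.
N/11 = 8721; 8721 ≡ 9 (mod 11); 9·5 ≡ 1, so inverse 5.
N/19 = 5049; 5049 ≡ 14 (mod 19); 14·15 ≡ 1, so inverse 15.
t ≡ 24·3553·22 + 5·5643·16 + 9·8721·5 + 4·5049·15 = 3022809.
3022809 mod 95931 = 48948.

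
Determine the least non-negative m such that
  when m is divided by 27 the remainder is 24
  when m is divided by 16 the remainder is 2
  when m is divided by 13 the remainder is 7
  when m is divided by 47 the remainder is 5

The moduli are pairwise coprime; N = 27·16·13·47 = 263952.
N/27 = 9776; 9776 ≡ 2 (mod 27); 2·14 ≡ 1, so inverse 14.
N/16 = 16497; 16497 ≡ 1 (mod 16), inverse 1.
N/13 = 20304; 20304 ≡ 11 (mod 13); 11·6 ≡ 1, so inverse 6.
N/47 = 5616; 5616 ≡ 23 (mod 47); 23·45 ≡ 1, so inverse 45.
m ≡ 24·9776·14 + 2·16497·1 + 7·20304·6 + 5·5616·45 = 5434098.
5434098 mod 263952 = 155058.

155058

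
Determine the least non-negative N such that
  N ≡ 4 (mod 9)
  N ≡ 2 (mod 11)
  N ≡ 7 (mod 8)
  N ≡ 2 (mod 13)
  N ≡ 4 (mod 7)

16447

The moduli are pairwise coprime; M = 9·11·8·13·7 = 72072.
M/9 = 8008; 8008 ≡ 7 (mod 9); 7·4 ≡ 1, so inverse 4.
M/11 = 6552; 6552 ≡ 7 (mod 11); 7·8 ≡ 1, so inverse 8.
M/8 = 9009; 9009 ≡ 1 (mod 8), inverse 1.
M/13 = 5544; 5544 ≡ 6 (mod 13); 6·11 ≡ 1, so inverse 11.
M/7 = 10296; 10296 ≡ 6 (mod 7); 6·6 ≡ 1, so inverse 6.
N ≡ 4·8008·4 + 2·6552·8 + 7·9009·1 + 2·5544·11 + 4·10296·6 = 665095.
665095 mod 72072 = 16447.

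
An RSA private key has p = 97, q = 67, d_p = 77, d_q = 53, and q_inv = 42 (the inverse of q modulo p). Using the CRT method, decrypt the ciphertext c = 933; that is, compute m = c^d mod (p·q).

3744

m₁ = c^(d_p) mod p: c ≡ 60 (mod 97), and 60^77 mod 97 = 58.
m₂ = c^(d_q) mod q: c ≡ 62 (mod 67), and 62^53 mod 67 = 59.
h = q_inv·(m₁ − m₂) mod p = 42·(58 − 59) mod 97 = 55.
m = m₂ + h·q = 59 + 55·67 = 3744.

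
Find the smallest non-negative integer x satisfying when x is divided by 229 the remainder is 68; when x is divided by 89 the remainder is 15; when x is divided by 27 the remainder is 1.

445015

From x ≡ 68 (mod 229) write x = 68 + 229t. Substituting into x ≡ 15 (mod 89) gives 229t ≡ 36 (mod 89), and since 51⁻¹ ≡ 7 (mod 89), t ≡ 74. Hence x ≡ 68 + 229·74 = 17014 (mod 20381).
From x ≡ 17014 (mod 20381) write x = 17014 + 20381t. Substituting into x ≡ 1 (mod 27) gives 20381t ≡ 24 (mod 27), and since 23⁻¹ ≡ 20 (mod 27), t ≡ 21. Hence x ≡ 17014 + 20381·21 = 445015 (mod 550287).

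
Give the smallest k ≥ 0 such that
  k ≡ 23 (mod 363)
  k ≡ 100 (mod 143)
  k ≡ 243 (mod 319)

Combine the congruences pairwise.
gcd(363, 143) = 11 and 11 | (100 − 23), so the pair is consistent; merging gives k ≡ 386 (mod 4719), where 4719 = lcm(363, 143).
gcd(4719, 319) = 11 and 11 | (243 − 386), so the pair is consistent; merging gives k ≡ 33419 (mod 136851), where 136851 = lcm(4719, 319).
The solution is unique modulo lcm(363, 143, 319) = 136851.

33419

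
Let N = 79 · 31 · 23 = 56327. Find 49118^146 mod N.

41642

Mod 79: 49118 ≡ 59; by Fermat, exponent reduces to 146 mod 78 = 68; 59^68 ≡ 9 (mod 79).
Mod 31: 49118 ≡ 14; by Fermat, exponent reduces to 146 mod 30 = 26; 14^26 ≡ 9 (mod 31).
Mod 23: 49118 ≡ 13; by Fermat, exponent reduces to 146 mod 22 = 14; 13^14 ≡ 12 (mod 23).
Combine by CRT: x ≡ 9 (mod 79), x ≡ 9 (mod 31), x ≡ 12 (mod 23) ⇒ x ≡ 41642 (mod 56327).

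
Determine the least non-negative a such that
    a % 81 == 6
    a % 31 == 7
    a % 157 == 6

114459

Combine the congruences pairwise.
From a ≡ 6 (mod 81) write a = 6 + 81t. Substituting into a ≡ 7 (mod 31) gives 81t ≡ 1 (mod 31), and since 19⁻¹ ≡ 18 (mod 31), t ≡ 18. Hence a ≡ 6 + 81·18 = 1464 (mod 2511).
From a ≡ 1464 (mod 2511) write a = 1464 + 2511t. Substituting into a ≡ 6 (mod 157) gives 2511t ≡ 112 (mod 157), and since 156⁻¹ ≡ 156 (mod 157), t ≡ 45. Hence a ≡ 1464 + 2511·45 = 114459 (mod 394227).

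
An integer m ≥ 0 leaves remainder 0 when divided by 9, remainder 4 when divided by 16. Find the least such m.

36

From m ≡ 0 (mod 9) write m = 0 + 9t. Substituting into m ≡ 4 (mod 16) gives 9t ≡ 4 (mod 16), and since 9⁻¹ ≡ 9 (mod 16), t ≡ 4. Hence m ≡ 0 + 9·4 = 36 (mod 144).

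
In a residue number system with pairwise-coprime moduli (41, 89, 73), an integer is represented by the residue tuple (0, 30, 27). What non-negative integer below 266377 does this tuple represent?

The moduli are pairwise coprime; N = 41·89·73 = 266377.
N/41 = 6497; 6497 ≡ 19 (mod 41); 19·13 ≡ 1, so inverse 13.
N/89 = 2993; 2993 ≡ 56 (mod 89); 56·62 ≡ 1, so inverse 62.
N/73 = 3649; 3649 ≡ 72 (mod 73); 72·72 ≡ 1, so inverse 72.
x ≡ 0·6497·13 + 30·2993·62 + 27·3649·72 = 12660636.
12660636 mod 266377 = 140917.

140917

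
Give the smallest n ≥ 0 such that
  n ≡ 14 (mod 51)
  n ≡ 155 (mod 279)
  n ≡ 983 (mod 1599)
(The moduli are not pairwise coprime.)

571826

gcd(51, 279) = 3 and 3 | (155 − 14), so the pair is consistent; merging gives n ≡ 2666 (mod 4743), where 4743 = lcm(51, 279).
gcd(4743, 1599) = 3 and 3 | (983 − 2666), so the pair is consistent; merging gives n ≡ 571826 (mod 2528019), where 2528019 = lcm(4743, 1599).
The solution is unique modulo lcm(51, 279, 1599) = 2528019.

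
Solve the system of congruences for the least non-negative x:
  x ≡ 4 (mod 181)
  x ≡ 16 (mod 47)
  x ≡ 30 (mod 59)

The moduli are pairwise coprime; N = 181·47·59 = 501913.
N/181 = 2773; 2773 ≡ 58 (mod 181); 58·103 ≡ 1, so inverse 103.
N/47 = 10679; 10679 ≡ 10 (mod 47); 10·33 ≡ 1, so inverse 33.
N/59 = 8507; 8507 ≡ 11 (mod 59); 11·43 ≡ 1, so inverse 43.
x ≡ 4·2773·103 + 16·10679·33 + 30·8507·43 = 17755018.
17755018 mod 501913 = 188063.

188063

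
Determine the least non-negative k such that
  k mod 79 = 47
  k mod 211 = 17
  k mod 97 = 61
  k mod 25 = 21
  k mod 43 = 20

692299246

From k ≡ 47 (mod 79) write k = 47 + 79t. Substituting into k ≡ 17 (mod 211) gives 79t ≡ 181 (mod 211), and since 79⁻¹ ≡ 203 (mod 211), t ≡ 29. Hence k ≡ 47 + 79·29 = 2338 (mod 16669).
From k ≡ 2338 (mod 16669) write k = 2338 + 16669t. Substituting into k ≡ 61 (mod 97) gives 16669t ≡ 51 (mod 97), and since 82⁻¹ ≡ 84 (mod 97), t ≡ 16. Hence k ≡ 2338 + 16669·16 = 269042 (mod 1616893).
From k ≡ 269042 (mod 1616893) write k = 269042 + 1616893t. Substituting into k ≡ 21 (mod 25) gives 1616893t ≡ 4 (mod 25), and since 18⁻¹ ≡ 7 (mod 25), t ≡ 3. Hence k ≡ 269042 + 1616893·3 = 5119721 (mod 40422325).
From k ≡ 5119721 (mod 40422325) write k = 5119721 + 40422325t. Substituting into k ≡ 20 (mod 43) gives 40422325t ≡ 8 (mod 43), and since 3⁻¹ ≡ 29 (mod 43), t ≡ 17. Hence k ≡ 5119721 + 40422325·17 = 692299246 (mod 1738159975).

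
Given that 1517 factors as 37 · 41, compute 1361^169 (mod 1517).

Mod 37: 1361 ≡ 29; by Fermat, exponent reduces to 169 mod 36 = 25; 29^25 ≡ 29 (mod 37).
Mod 41: 1361 ≡ 8; by Fermat, exponent reduces to 169 mod 40 = 9; 8^9 ≡ 5 (mod 41).
Combine by CRT: x ≡ 29 (mod 37), x ≡ 5 (mod 41) ⇒ x ≡ 251 (mod 1517).

251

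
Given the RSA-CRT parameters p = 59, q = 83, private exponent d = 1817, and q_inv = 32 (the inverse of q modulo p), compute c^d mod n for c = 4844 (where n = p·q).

d_p = d mod (p−1) = 1817 mod 58 = 19; d_q = d mod (q−1) = 13.
m₁ = c^(d_p) mod p: c ≡ 6 (mod 59), and 6^19 mod 59 = 34.
m₂ = c^(d_q) mod q: c ≡ 30 (mod 83), and 30^13 mod 83 = 63.
h = q_inv·(m₁ − m₂) mod p = 32·(34 − 63) mod 59 = 16.
m = m₂ + h·q = 63 + 16·83 = 1391.

1391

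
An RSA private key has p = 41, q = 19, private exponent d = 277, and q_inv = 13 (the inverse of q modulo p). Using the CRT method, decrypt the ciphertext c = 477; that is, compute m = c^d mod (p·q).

432

d_p = d mod (p−1) = 277 mod 40 = 37; d_q = d mod (q−1) = 7.
m₁ = c^(d_p) mod p: c ≡ 26 (mod 41), and 26^37 mod 41 = 22.
m₂ = c^(d_q) mod q: c ≡ 2 (mod 19), and 2^7 mod 19 = 14.
h = q_inv·(m₁ − m₂) mod p = 13·(22 − 14) mod 41 = 22.
m = m₂ + h·q = 14 + 22·19 = 432.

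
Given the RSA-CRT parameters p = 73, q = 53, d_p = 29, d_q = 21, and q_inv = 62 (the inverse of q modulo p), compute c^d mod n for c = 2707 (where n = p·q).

1191

m₁ = c^(d_p) mod p: c ≡ 6 (mod 73), and 6^29 mod 73 = 23.
m₂ = c^(d_q) mod q: c ≡ 4 (mod 53), and 4^21 mod 53 = 25.
h = q_inv·(m₁ − m₂) mod p = 62·(23 − 25) mod 73 = 22.
m = m₂ + h·q = 25 + 22·53 = 1191.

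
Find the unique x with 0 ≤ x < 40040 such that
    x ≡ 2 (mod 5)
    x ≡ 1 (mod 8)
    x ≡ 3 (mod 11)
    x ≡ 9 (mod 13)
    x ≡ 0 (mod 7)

From x ≡ 2 (mod 5) write x = 2 + 5t. Substituting into x ≡ 1 (mod 8) gives 5t ≡ 7 (mod 8), and since 5⁻¹ ≡ 5 (mod 8), t ≡ 3. Hence x ≡ 2 + 5·3 = 17 (mod 40).
From x ≡ 17 (mod 40) write x = 17 + 40t. Substituting into x ≡ 3 (mod 11) gives 40t ≡ 8 (mod 11), and since 7⁻¹ ≡ 8 (mod 11), t ≡ 9. Hence x ≡ 17 + 40·9 = 377 (mod 440).
From x ≡ 377 (mod 440) write x = 377 + 440t. Substituting into x ≡ 9 (mod 13) gives 440t ≡ 9 (mod 13), and since 11⁻¹ ≡ 6 (mod 13), t ≡ 2. Hence x ≡ 377 + 440·2 = 1257 (mod 5720).
From x ≡ 1257 (mod 5720) write x = 1257 + 5720t. Substituting into x ≡ 0 (mod 7) gives 5720t ≡ 3 (mod 7), and since 1⁻¹ ≡ 1 (mod 7), t ≡ 3. Hence x ≡ 1257 + 5720·3 = 18417 (mod 40040).

18417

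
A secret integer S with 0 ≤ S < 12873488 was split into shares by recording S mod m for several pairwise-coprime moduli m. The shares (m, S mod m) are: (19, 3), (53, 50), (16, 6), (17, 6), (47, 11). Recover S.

4736342

The moduli are pairwise coprime; N = 19·53·16·17·47 = 12873488.
N/19 = 677552; 677552 ≡ 12 (mod 19); 12·8 ≡ 1, so inverse 8.
N/53 = 242896; 242896 ≡ 50 (mod 53); 50·35 ≡ 1, so inverse 35.
N/16 = 804593; 804593 ≡ 1 (mod 16), inverse 1.
N/17 = 757264; 757264 ≡ 16 (mod 17); 16·16 ≡ 1, so inverse 16.
N/47 = 273904; 273904 ≡ 35 (mod 47); 35·43 ≡ 1, so inverse 43.
S ≡ 3·677552·8 + 50·242896·35 + 6·804593·1 + 6·757264·16 + 11·273904·43 = 648410742.
648410742 mod 12873488 = 4736342.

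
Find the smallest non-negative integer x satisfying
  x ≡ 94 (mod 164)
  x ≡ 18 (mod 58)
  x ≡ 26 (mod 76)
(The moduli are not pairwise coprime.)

gcd(164, 58) = 2 and 2 | (18 − 94), so the pair is consistent; merging gives x ≡ 4194 (mod 4756), where 4756 = lcm(164, 58).
gcd(4756, 76) = 4 and 4 | (26 − 4194), so the pair is consistent; merging gives x ≡ 13706 (mod 90364), where 90364 = lcm(4756, 76).
The solution is unique modulo lcm(164, 58, 76) = 90364.

13706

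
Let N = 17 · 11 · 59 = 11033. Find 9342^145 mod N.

Mod 17: 9342 ≡ 9; by Fermat, exponent reduces to 145 mod 16 = 1; 9^1 ≡ 9 (mod 17).
Mod 11: 9342 ≡ 3; by Fermat, exponent reduces to 145 mod 10 = 5; 3^5 ≡ 1 (mod 11).
Mod 59: 9342 ≡ 20; by Fermat, exponent reduces to 145 mod 58 = 29; 20^29 ≡ 1 (mod 59).
Combine by CRT: x ≡ 9 (mod 17), x ≡ 1 (mod 11), x ≡ 1 (mod 59) ⇒ x ≡ 9087 (mod 11033).

9087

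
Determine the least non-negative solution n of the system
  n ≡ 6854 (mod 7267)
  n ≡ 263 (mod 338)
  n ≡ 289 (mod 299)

246665

Combine the congruences pairwise.
gcd(7267, 338) = 169 and 169 | (263 − 6854), so the pair is consistent; merging gives n ≡ 14121 (mod 14534), where 14534 = lcm(7267, 338).
gcd(14534, 299) = 13 and 13 | (289 − 14121), so the pair is consistent; merging gives n ≡ 246665 (mod 334282), where 334282 = lcm(14534, 299).
The solution is unique modulo lcm(7267, 338, 299) = 334282.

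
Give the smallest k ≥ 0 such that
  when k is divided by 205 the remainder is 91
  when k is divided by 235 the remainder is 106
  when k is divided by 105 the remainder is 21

149331

Combine the congruences pairwise.
gcd(205, 235) = 5 and 5 | (106 − 91), so the pair is consistent; merging gives k ≡ 4806 (mod 9635), where 9635 = lcm(205, 235).
gcd(9635, 105) = 5 and 5 | (21 − 4806), so the pair is consistent; merging gives k ≡ 149331 (mod 202335), where 202335 = lcm(9635, 105).
The solution is unique modulo lcm(205, 235, 105) = 202335.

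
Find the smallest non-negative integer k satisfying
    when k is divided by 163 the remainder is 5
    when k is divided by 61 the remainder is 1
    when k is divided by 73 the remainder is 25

The moduli are pairwise coprime; N = 163·61·73 = 725839.
N/163 = 4453; 4453 ≡ 52 (mod 163); 52·116 ≡ 1, so inverse 116.
N/61 = 11899; 11899 ≡ 4 (mod 61); 4·46 ≡ 1, so inverse 46.
N/73 = 9943; 9943 ≡ 15 (mod 73); 15·39 ≡ 1, so inverse 39.
k ≡ 5·4453·116 + 1·11899·46 + 25·9943·39 = 12824519.
12824519 mod 725839 = 485256.

485256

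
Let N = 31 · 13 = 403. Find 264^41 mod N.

Mod 31: 264 ≡ 16; by Fermat, exponent reduces to 41 mod 30 = 11; 16^11 ≡ 16 (mod 31).
Mod 13: 264 ≡ 4; by Fermat, exponent reduces to 41 mod 12 = 5; 4^5 ≡ 10 (mod 13).
Combine by CRT: x ≡ 16 (mod 31), x ≡ 10 (mod 13) ⇒ x ≡ 140 (mod 403).

140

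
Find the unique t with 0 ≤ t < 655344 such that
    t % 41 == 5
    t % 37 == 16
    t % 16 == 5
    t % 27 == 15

394917

From t ≡ 5 (mod 41) write t = 5 + 41s. Substituting into t ≡ 16 (mod 37) gives 41s ≡ 11 (mod 37), and since 4⁻¹ ≡ 28 (mod 37), s ≡ 12. Hence t ≡ 5 + 41·12 = 497 (mod 1517).
From t ≡ 497 (mod 1517) write t = 497 + 1517s. Substituting into t ≡ 5 (mod 16) gives 1517s ≡ 4 (mod 16), and since 13⁻¹ ≡ 5 (mod 16), s ≡ 4. Hence t ≡ 497 + 1517·4 = 6565 (mod 24272).
From t ≡ 6565 (mod 24272) write t = 6565 + 24272s. Substituting into t ≡ 15 (mod 27) gives 24272s ≡ 11 (mod 27), and since 26⁻¹ ≡ 26 (mod 27), s ≡ 16. Hence t ≡ 6565 + 24272·16 = 394917 (mod 655344).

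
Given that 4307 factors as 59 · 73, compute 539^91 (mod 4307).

683

Mod 59: 539 ≡ 8; by Fermat, exponent reduces to 91 mod 58 = 33; 8^33 ≡ 34 (mod 59).
Mod 73: 539 ≡ 28; by Fermat, exponent reduces to 91 mod 72 = 19; 28^19 ≡ 26 (mod 73).
Combine by CRT: x ≡ 34 (mod 59), x ≡ 26 (mod 73) ⇒ x ≡ 683 (mod 4307).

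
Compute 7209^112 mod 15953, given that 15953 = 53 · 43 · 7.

Mod 53: 7209 ≡ 1; by Fermat, exponent reduces to 112 mod 52 = 8; 1^8 ≡ 1 (mod 53).
Mod 43: 7209 ≡ 28; by Fermat, exponent reduces to 112 mod 42 = 28; 28^28 ≡ 36 (mod 43).
Mod 7: 7209 ≡ 6; by Fermat, exponent reduces to 112 mod 6 = 4; 6^4 ≡ 1 (mod 7).
Combine by CRT: x ≡ 1 (mod 53), x ≡ 36 (mod 43), x ≡ 1 (mod 7) ⇒ x ≡ 8163 (mod 15953).

8163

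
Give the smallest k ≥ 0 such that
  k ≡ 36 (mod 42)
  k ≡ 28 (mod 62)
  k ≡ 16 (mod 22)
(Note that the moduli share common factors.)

13854

Combine the congruences pairwise.
gcd(42, 62) = 2 and 2 | (28 − 36), so the pair is consistent; merging gives k ≡ 834 (mod 1302), where 1302 = lcm(42, 62).
gcd(1302, 22) = 2 and 2 | (16 − 834), so the pair is consistent; merging gives k ≡ 13854 (mod 14322), where 14322 = lcm(1302, 22).
The solution is unique modulo lcm(42, 62, 22) = 14322.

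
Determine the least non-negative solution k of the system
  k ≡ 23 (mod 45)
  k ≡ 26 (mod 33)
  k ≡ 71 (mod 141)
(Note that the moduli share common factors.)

17978

Combine the congruences pairwise.
gcd(45, 33) = 3 and 3 | (26 − 23), so the pair is consistent; merging gives k ≡ 158 (mod 495), where 495 = lcm(45, 33).
gcd(495, 141) = 3 and 3 | (71 − 158), so the pair is consistent; merging gives k ≡ 17978 (mod 23265), where 23265 = lcm(495, 141).
The solution is unique modulo lcm(45, 33, 141) = 23265.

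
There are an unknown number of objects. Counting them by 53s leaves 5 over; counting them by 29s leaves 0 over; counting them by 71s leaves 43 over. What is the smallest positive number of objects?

From N ≡ 5 (mod 53) write N = 5 + 53t. Substituting into N ≡ 0 (mod 29) gives 53t ≡ 24 (mod 29), and since 24⁻¹ ≡ 23 (mod 29), t ≡ 1. Hence N ≡ 5 + 53·1 = 58 (mod 1537).
From N ≡ 58 (mod 1537) write N = 58 + 1537t. Substituting into N ≡ 43 (mod 71) gives 1537t ≡ 56 (mod 71), and since 46⁻¹ ≡ 17 (mod 71), t ≡ 29. Hence N ≡ 58 + 1537·29 = 44631 (mod 109127).

44631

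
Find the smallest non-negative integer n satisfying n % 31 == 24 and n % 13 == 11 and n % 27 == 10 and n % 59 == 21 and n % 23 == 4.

4192030

The moduli are pairwise coprime; M = 31·13·27·59·23 = 14765517.
M/31 = 476307; 476307 ≡ 23 (mod 31); 23·27 ≡ 1, so inverse 27.
M/13 = 1135809; 1135809 ≡ 12 (mod 13); 12·12 ≡ 1, so inverse 12.
M/27 = 546871; 546871 ≡ 13 (mod 27); 13·25 ≡ 1, so inverse 25.
M/59 = 250263; 250263 ≡ 44 (mod 59); 44·55 ≡ 1, so inverse 55.
M/23 = 641979; 641979 ≡ 3 (mod 23); 3·8 ≡ 1, so inverse 8.
n ≡ 24·476307·27 + 11·1135809·12 + 10·546871·25 + 21·250263·55 + 4·641979·8 = 904888567.
904888567 mod 14765517 = 4192030.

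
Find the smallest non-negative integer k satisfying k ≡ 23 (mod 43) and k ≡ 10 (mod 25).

Combine the congruences pairwise.
From k ≡ 23 (mod 43) write k = 23 + 43t. Substituting into k ≡ 10 (mod 25) gives 43t ≡ 12 (mod 25), and since 18⁻¹ ≡ 7 (mod 25), t ≡ 9. Hence k ≡ 23 + 43·9 = 410 (mod 1075).

410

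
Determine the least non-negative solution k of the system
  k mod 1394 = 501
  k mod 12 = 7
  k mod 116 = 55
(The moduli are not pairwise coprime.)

174751

Combine the congruences pairwise.
gcd(1394, 12) = 2 and 2 | (7 − 501), so the pair is consistent; merging gives k ≡ 7471 (mod 8364), where 8364 = lcm(1394, 12).
gcd(8364, 116) = 4 and 4 | (55 − 7471), so the pair is consistent; merging gives k ≡ 174751 (mod 242556), where 242556 = lcm(8364, 116).
The solution is unique modulo lcm(1394, 12, 116) = 242556.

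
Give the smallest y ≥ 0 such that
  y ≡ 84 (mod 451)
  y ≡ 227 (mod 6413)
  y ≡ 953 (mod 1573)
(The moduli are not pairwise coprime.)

1539347

gcd(451, 6413) = 11 and 11 | (227 − 84), so the pair is consistent; merging gives y ≡ 224682 (mod 262933), where 262933 = lcm(451, 6413).
gcd(262933, 1573) = 121 and 121 | (953 − 224682), so the pair is consistent; merging gives y ≡ 1539347 (mod 3418129), where 3418129 = lcm(262933, 1573).
The solution is unique modulo lcm(451, 6413, 1573) = 3418129.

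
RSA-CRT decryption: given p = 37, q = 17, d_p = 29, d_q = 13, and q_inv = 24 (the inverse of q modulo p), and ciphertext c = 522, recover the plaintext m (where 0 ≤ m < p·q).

354

m₁ = c^(d_p) mod p: c ≡ 4 (mod 37), and 4^29 mod 37 = 21.
m₂ = c^(d_q) mod q: c ≡ 12 (mod 17), and 12^13 mod 17 = 14.
h = q_inv·(m₁ − m₂) mod p = 24·(21 − 14) mod 37 = 20.
m = m₂ + h·q = 14 + 20·17 = 354.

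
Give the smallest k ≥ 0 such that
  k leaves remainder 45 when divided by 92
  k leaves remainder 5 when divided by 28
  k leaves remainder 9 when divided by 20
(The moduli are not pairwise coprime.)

229

gcd(92, 28) = 4 and 4 | (5 − 45), so the pair is consistent; merging gives k ≡ 229 (mod 644), where 644 = lcm(92, 28).
gcd(644, 20) = 4 and 4 | (9 − 229), so the pair is consistent; merging gives k ≡ 229 (mod 3220), where 3220 = lcm(644, 20).
The solution is unique modulo lcm(92, 28, 20) = 3220.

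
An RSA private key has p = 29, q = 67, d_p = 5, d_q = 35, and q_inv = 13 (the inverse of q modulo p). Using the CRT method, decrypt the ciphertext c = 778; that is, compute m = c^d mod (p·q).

m₁ = c^(d_p) mod p: c ≡ 24 (mod 29), and 24^5 mod 29 = 7.
m₂ = c^(d_q) mod q: c ≡ 41 (mod 67), and 41^35 mod 67 = 61.
h = q_inv·(m₁ − m₂) mod p = 13·(7 − 61) mod 29 = 23.
m = m₂ + h·q = 61 + 23·67 = 1602.

1602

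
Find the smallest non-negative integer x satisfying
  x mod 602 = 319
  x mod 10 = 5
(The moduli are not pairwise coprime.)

2125

gcd(602, 10) = 2 and 2 | (5 − 319), so the pair is consistent; merging gives x ≡ 2125 (mod 3010), where 3010 = lcm(602, 10).
The solution is unique modulo lcm(602, 10) = 3010.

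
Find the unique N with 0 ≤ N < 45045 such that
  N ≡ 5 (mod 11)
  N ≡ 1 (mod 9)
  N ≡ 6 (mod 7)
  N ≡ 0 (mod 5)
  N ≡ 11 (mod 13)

2260

Combine the congruences pairwise.
From N ≡ 5 (mod 11) write N = 5 + 11t. Substituting into N ≡ 1 (mod 9) gives 11t ≡ 5 (mod 9), and since 2⁻¹ ≡ 5 (mod 9), t ≡ 7. Hence N ≡ 5 + 11·7 = 82 (mod 99).
From N ≡ 82 (mod 99) write N = 82 + 99t. Substituting into N ≡ 6 (mod 7) gives 99t ≡ 1 (mod 7), and since 1⁻¹ ≡ 1 (mod 7), t ≡ 1. Hence N ≡ 82 + 99·1 = 181 (mod 693).
From N ≡ 181 (mod 693) write N = 181 + 693t. Substituting into N ≡ 0 (mod 5) gives 693t ≡ 4 (mod 5), and since 3⁻¹ ≡ 2 (mod 5), t ≡ 3. Hence N ≡ 181 + 693·3 = 2260 (mod 3465).
From N ≡ 2260 (mod 3465) write N = 2260 + 3465t. Substituting into N ≡ 11 (mod 13) gives 3465t ≡ 0 (mod 13), and since 7⁻¹ ≡ 2 (mod 13), t ≡ 0. Hence N ≡ 2260 + 3465·0 = 2260 (mod 45045).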